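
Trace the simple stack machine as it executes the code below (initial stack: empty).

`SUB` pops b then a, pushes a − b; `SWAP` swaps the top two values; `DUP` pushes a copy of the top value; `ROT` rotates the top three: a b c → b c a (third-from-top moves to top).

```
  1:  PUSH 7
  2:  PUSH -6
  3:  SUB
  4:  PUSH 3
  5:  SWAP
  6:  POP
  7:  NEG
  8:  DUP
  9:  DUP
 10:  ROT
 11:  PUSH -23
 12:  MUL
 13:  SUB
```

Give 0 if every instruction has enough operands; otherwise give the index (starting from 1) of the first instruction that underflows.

PUSH 7    [7]
PUSH -6   [7, -6]
SUB       [13]
PUSH 3    [13, 3]
SWAP      [3, 13]
POP       [3]
NEG       [-3]
DUP       [-3, -3]
DUP       [-3, -3, -3]
ROT       [-3, -3, -3]
PUSH -23  [-3, -3, -3, -23]
MUL       [-3, -3, 69]
SUB       [-3, -72]

0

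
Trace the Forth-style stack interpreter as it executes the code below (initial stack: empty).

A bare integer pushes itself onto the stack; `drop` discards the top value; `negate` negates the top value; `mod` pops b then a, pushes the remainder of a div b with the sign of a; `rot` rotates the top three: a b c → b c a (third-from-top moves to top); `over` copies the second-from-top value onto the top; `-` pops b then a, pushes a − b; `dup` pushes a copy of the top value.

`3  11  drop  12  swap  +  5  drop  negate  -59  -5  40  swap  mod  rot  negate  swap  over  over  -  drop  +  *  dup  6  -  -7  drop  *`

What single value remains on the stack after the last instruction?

3      -> [3]
11     -> [3, 11]
drop   -> [3]
12     -> [3, 12]
swap   -> [12, 3]
+      -> [15]
5      -> [15, 5]
drop   -> [15]
negate -> [-15]
-59    -> [-15, -59]
-5     -> [-15, -59, -5]
40     -> [-15, -59, -5, 40]
swap   -> [-15, -59, 40, -5]
mod    -> [-15, -59, 0]
rot    -> [-59, 0, -15]
negate -> [-59, 0, 15]
swap   -> [-59, 15, 0]
over   -> [-59, 15, 0, 15]
over   -> [-59, 15, 0, 15, 0]
-      -> [-59, 15, 0, 15]
drop   -> [-59, 15, 0]
+      -> [-59, 15]
*      -> [-885]
dup    -> [-885, -885]
6      -> [-885, -885, 6]
-      -> [-885, -891]
-7     -> [-885, -891, -7]
drop   -> [-885, -891]
*      -> [788535]

788535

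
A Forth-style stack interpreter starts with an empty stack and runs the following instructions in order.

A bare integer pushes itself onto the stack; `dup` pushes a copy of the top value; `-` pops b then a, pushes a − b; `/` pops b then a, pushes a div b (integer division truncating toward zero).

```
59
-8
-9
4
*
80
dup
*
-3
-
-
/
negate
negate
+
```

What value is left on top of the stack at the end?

59     : 59
-8     : 59 -8
-9     : 59 -8 -9
4      : 59 -8 -9 4
*      : 59 -8 -36
80     : 59 -8 -36 80
dup    : 59 -8 -36 80 80
*      : 59 -8 -36 6400
-3     : 59 -8 -36 6400 -3
-      : 59 -8 -36 6403
-      : 59 -8 -6439
/      : 59 0
negate : 59 0
negate : 59 0
+      : 59

59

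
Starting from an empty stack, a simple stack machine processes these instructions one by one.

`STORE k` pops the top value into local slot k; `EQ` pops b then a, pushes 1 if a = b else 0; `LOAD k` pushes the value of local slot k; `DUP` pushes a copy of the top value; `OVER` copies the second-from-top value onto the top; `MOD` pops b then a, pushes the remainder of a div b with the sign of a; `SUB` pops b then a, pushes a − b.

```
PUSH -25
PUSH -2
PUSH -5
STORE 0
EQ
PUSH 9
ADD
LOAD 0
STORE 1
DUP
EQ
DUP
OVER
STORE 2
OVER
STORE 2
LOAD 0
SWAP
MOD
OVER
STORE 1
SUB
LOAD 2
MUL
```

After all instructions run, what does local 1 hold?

PUSH -25 → -25
PUSH -2  → -25 -2
PUSH -5  → -25 -2 -5
STORE 0  → -25 -2
EQ       → 0
PUSH 9   → 0 9
ADD      → 9
LOAD 0   → 9 -5
STORE 1  → 9
DUP      → 9 9
EQ       → 1
DUP      → 1 1
OVER     → 1 1 1
STORE 2  → 1 1
OVER     → 1 1 1
STORE 2  → 1 1
LOAD 0   → 1 1 -5
SWAP     → 1 -5 1
MOD      → 1 0
OVER     → 1 0 1
STORE 1  → 1 0
SUB      → 1
LOAD 2   → 1 1
MUL      → 1

1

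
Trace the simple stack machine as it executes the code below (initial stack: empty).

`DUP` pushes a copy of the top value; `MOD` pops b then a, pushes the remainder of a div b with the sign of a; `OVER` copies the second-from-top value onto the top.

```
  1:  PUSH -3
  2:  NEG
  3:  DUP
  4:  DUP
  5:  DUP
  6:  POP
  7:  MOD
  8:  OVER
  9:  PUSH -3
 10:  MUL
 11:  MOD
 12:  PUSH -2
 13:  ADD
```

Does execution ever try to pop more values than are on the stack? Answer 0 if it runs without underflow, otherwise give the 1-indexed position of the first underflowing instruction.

PUSH -3 → -3
NEG     → 3
DUP     → 3 3
DUP     → 3 3 3
DUP     → 3 3 3 3
POP     → 3 3 3
MOD     → 3 0
OVER    → 3 0 3
PUSH -3 → 3 0 3 -3
MUL     → 3 0 -9
MOD     → 3 0
PUSH -2 → 3 0 -2
ADD     → 3 -2

0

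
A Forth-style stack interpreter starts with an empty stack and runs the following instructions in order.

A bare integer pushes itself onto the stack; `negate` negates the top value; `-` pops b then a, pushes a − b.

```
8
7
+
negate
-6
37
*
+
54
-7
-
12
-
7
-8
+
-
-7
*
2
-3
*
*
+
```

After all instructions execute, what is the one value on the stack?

1863

8       8
7       8 7
+       15
negate  -15
-6      -15 -6
37      -15 -6 37
*       -15 -222
+       -237
54      -237 54
-7      -237 54 -7
-       -237 61
12      -237 61 12
-       -237 49
7       -237 49 7
-8      -237 49 7 -8
+       -237 49 -1
-       -237 50
-7      -237 50 -7
*       -237 -350
2       -237 -350 2
-3      -237 -350 2 -3
*       -237 -350 -6
*       -237 2100
+       1863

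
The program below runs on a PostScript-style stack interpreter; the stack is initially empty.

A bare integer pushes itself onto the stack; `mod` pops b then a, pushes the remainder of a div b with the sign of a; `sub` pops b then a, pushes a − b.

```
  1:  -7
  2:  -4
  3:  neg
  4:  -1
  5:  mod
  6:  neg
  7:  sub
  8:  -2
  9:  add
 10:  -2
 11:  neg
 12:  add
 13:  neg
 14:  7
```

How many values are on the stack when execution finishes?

-7  : [-7]
-4  : [-7, -4]
neg : [-7, 4]
-1  : [-7, 4, -1]
mod : [-7, 0]
neg : [-7, 0]
sub : [-7]
-2  : [-7, -2]
add : [-9]
-2  : [-9, -2]
neg : [-9, 2]
add : [-7]
neg : [7]
7   : [7, 7]

2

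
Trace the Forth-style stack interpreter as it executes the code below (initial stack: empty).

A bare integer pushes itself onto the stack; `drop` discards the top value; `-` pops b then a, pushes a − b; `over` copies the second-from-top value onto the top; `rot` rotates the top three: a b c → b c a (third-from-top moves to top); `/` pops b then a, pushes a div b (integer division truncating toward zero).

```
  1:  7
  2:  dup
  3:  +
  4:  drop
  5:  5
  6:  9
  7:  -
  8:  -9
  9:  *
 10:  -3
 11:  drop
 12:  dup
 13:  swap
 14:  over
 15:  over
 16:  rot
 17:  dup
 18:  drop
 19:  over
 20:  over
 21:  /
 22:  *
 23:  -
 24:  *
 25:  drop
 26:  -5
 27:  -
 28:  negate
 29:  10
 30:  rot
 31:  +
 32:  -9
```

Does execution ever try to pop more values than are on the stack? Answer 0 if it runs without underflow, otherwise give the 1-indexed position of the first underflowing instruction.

30

7      : 7
dup    : 7 7
+      : 14
drop   : (empty)
5      : 5
9      : 5 9
-      : -4
-9     : -4 -9
*      : 36
-3     : 36 -3
drop   : 36
dup    : 36 36
swap   : 36 36
over   : 36 36 36
over   : 36 36 36 36
rot    : 36 36 36 36
dup    : 36 36 36 36 36
drop   : 36 36 36 36
over   : 36 36 36 36 36
over   : 36 36 36 36 36 36
/      : 36 36 36 36 1
*      : 36 36 36 36
-      : 36 36 0
*      : 36 0
drop   : 36
-5     : 36 -5
-      : 41
negate : -41
10     : -41 10
rot  — needs 3 operands, stack has 2 → underflow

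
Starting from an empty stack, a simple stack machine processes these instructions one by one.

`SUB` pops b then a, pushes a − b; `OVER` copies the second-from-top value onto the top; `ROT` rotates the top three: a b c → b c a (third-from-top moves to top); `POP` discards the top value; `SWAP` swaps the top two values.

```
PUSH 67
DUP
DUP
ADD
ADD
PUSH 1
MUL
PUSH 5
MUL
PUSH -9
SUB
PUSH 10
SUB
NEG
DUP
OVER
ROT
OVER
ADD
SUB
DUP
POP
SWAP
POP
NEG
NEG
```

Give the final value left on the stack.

1004

PUSH 67 -> [67]
DUP     -> [67, 67]
DUP     -> [67, 67, 67]
ADD     -> [67, 134]
ADD     -> [201]
PUSH 1  -> [201, 1]
MUL     -> [201]
PUSH 5  -> [201, 5]
MUL     -> [1005]
PUSH -9 -> [1005, -9]
SUB     -> [1014]
PUSH 10 -> [1014, 10]
SUB     -> [1004]
NEG     -> [-1004]
DUP     -> [-1004, -1004]
OVER    -> [-1004, -1004, -1004]
ROT     -> [-1004, -1004, -1004]
OVER    -> [-1004, -1004, -1004, -1004]
ADD     -> [-1004, -1004, -2008]
SUB     -> [-1004, 1004]
DUP     -> [-1004, 1004, 1004]
POP     -> [-1004, 1004]
SWAP    -> [1004, -1004]
POP     -> [1004]
NEG     -> [-1004]
NEG     -> [1004]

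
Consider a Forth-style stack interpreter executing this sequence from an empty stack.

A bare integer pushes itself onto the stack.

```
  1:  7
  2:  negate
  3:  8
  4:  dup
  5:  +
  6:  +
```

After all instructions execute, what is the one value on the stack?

9

7      : 7
negate : -7
8      : -7 8
dup    : -7 8 8
+      : -7 16
+      : 9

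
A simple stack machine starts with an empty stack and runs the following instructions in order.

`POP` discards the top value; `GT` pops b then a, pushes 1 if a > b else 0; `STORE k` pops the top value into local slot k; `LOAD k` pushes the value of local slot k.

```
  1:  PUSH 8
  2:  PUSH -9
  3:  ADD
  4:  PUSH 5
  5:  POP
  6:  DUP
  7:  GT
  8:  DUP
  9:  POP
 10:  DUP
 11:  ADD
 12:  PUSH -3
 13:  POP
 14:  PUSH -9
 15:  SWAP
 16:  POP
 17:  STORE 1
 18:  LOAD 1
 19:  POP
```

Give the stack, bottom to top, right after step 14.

[0, -9]

PUSH 8  : [8]
PUSH -9 : [8, -9]
ADD     : [-1]
PUSH 5  : [-1, 5]
POP     : [-1]
DUP     : [-1, -1]
GT      : [0]
DUP     : [0, 0]
POP     : [0]
DUP     : [0, 0]
ADD     : [0]
PUSH -3 : [0, -3]
POP     : [0]
PUSH -9 : [0, -9]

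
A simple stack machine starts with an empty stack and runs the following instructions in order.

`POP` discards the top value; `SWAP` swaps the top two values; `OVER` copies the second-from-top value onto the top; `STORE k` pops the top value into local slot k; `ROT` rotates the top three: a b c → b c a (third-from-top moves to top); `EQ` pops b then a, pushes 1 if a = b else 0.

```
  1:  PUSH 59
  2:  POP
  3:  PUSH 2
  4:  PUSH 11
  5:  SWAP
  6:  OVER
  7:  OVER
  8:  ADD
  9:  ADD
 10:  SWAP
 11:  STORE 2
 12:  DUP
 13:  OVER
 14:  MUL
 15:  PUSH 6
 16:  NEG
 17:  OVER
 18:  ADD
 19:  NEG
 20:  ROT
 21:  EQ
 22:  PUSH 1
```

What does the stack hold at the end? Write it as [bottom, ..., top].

[225, 0, 1]

PUSH 59 : 59
POP     : (empty)
PUSH 2  : 2
PUSH 11 : 2 11
SWAP    : 11 2
OVER    : 11 2 11
OVER    : 11 2 11 2
ADD     : 11 2 13
ADD     : 11 15
SWAP    : 15 11
STORE 2 : 15
DUP     : 15 15
OVER    : 15 15 15
MUL     : 15 225
PUSH 6  : 15 225 6
NEG     : 15 225 -6
OVER    : 15 225 -6 225
ADD     : 15 225 219
NEG     : 15 225 -219
ROT     : 225 -219 15
EQ      : 225 0
PUSH 1  : 225 0 1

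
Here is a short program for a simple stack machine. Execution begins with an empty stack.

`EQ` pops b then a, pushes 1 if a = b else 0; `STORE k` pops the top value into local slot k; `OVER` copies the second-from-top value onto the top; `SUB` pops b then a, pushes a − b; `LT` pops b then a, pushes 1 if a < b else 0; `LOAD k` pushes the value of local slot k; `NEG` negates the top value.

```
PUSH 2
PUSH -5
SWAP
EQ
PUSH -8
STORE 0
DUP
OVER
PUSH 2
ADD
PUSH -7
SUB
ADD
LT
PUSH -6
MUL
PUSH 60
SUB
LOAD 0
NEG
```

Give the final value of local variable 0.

-8

PUSH 2   [2]
PUSH -5  [2, -5]
SWAP     [-5, 2]
EQ       [0]
PUSH -8  [0, -8]
STORE 0  [0]
DUP      [0, 0]
OVER     [0, 0, 0]
PUSH 2   [0, 0, 0, 2]
ADD      [0, 0, 2]
PUSH -7  [0, 0, 2, -7]
SUB      [0, 0, 9]
ADD      [0, 9]
LT       [1]
PUSH -6  [1, -6]
MUL      [-6]
PUSH 60  [-6, 60]
SUB      [-66]
LOAD 0   [-66, -8]
NEG      [-66, 8]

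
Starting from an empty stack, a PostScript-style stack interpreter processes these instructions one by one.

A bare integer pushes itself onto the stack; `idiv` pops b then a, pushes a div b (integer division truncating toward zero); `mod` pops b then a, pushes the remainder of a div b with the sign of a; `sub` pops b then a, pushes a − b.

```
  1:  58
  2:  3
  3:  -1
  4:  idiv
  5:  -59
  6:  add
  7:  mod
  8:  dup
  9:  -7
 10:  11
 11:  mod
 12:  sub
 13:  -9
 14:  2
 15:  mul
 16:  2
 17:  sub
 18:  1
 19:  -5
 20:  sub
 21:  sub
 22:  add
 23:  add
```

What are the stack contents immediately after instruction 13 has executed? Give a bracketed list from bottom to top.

[58, 65, -9]

58   → 58
3    → 58 3
-1   → 58 3 -1
idiv → 58 -3
-59  → 58 -3 -59
add  → 58 -62
mod  → 58
dup  → 58 58
-7   → 58 58 -7
11   → 58 58 -7 11
mod  → 58 58 -7
sub  → 58 65
-9   → 58 65 -9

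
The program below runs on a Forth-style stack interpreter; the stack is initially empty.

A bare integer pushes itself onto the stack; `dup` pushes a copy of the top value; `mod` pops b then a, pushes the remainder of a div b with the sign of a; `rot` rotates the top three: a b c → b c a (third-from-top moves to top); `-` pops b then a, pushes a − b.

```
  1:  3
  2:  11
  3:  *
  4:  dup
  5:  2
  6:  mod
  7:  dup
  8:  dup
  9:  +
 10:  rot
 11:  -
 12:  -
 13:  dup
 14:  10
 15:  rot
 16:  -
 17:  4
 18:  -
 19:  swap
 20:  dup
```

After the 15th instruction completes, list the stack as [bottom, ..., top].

[32, 10, 32]

3   -> [3]
11  -> [3, 11]
*   -> [33]
dup -> [33, 33]
2   -> [33, 33, 2]
mod -> [33, 1]
dup -> [33, 1, 1]
dup -> [33, 1, 1, 1]
+   -> [33, 1, 2]
rot -> [1, 2, 33]
-   -> [1, -31]
-   -> [32]
dup -> [32, 32]
10  -> [32, 32, 10]
rot -> [32, 10, 32]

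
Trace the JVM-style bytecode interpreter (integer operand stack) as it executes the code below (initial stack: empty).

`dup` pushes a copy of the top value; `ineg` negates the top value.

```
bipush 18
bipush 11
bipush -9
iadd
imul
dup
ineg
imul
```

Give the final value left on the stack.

-1296

bipush 18 → 18
bipush 11 → 18 11
bipush -9 → 18 11 -9
iadd      → 18 2
imul      → 36
dup       → 36 36
ineg      → 36 -36
imul      → -1296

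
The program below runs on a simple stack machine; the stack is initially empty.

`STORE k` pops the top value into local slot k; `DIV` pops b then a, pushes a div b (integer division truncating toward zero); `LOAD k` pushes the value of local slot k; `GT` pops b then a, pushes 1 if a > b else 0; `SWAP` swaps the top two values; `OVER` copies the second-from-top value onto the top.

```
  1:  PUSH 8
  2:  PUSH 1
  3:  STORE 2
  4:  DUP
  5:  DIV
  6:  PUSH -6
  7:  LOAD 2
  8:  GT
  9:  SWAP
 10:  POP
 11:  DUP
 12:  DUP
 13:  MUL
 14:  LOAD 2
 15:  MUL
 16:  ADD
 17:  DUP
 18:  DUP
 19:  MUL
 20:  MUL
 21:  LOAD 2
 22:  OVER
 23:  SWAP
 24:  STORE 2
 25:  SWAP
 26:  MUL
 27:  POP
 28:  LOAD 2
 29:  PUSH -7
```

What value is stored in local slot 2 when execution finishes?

1

PUSH 8   [8]
PUSH 1   [8, 1]
STORE 2  [8]
DUP      [8, 8]
DIV      [1]
PUSH -6  [1, -6]
LOAD 2   [1, -6, 1]
GT       [1, 0]
SWAP     [0, 1]
POP      [0]
DUP      [0, 0]
DUP      [0, 0, 0]
MUL      [0, 0]
LOAD 2   [0, 0, 1]
MUL      [0, 0]
ADD      [0]
DUP      [0, 0]
DUP      [0, 0, 0]
MUL      [0, 0]
MUL      [0]
LOAD 2   [0, 1]
OVER     [0, 1, 0]
SWAP     [0, 0, 1]
STORE 2  [0, 0]
SWAP     [0, 0]
MUL      [0]
POP      []
LOAD 2   [1]
PUSH -7  [1, -7]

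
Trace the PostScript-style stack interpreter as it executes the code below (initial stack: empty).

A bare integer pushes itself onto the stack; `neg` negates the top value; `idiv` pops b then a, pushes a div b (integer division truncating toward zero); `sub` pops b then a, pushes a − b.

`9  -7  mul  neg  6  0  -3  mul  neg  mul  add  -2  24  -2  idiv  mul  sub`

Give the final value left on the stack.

39

9    → 9
-7   → 9 -7
mul  → -63
neg  → 63
6    → 63 6
0    → 63 6 0
-3   → 63 6 0 -3
mul  → 63 6 0
neg  → 63 6 0
mul  → 63 0
add  → 63
-2   → 63 -2
24   → 63 -2 24
-2   → 63 -2 24 -2
idiv → 63 -2 -12
mul  → 63 24
sub  → 39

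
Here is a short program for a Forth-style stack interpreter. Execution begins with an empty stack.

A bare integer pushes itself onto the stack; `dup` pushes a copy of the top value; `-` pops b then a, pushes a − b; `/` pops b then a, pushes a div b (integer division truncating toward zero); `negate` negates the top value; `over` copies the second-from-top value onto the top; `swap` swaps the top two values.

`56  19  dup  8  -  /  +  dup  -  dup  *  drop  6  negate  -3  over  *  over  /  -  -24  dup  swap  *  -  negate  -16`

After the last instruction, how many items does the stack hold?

56     → 56
19     → 56 19
dup    → 56 19 19
8      → 56 19 19 8
-      → 56 19 11
/      → 56 1
+      → 57
dup    → 57 57
-      → 0
dup    → 0 0
*      → 0
drop   → (empty)
6      → 6
negate → -6
-3     → -6 -3
over   → -6 -3 -6
*      → -6 18
over   → -6 18 -6
/      → -6 -3
-      → -3
-24    → -3 -24
dup    → -3 -24 -24
swap   → -3 -24 -24
*      → -3 576
-      → -579
negate → 579
-16    → 579 -16

2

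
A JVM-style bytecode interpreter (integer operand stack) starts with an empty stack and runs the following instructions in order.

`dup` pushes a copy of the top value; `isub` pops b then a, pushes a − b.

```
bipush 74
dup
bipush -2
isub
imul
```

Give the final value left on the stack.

bipush 74 : [74]
dup       : [74, 74]
bipush -2 : [74, 74, -2]
isub      : [74, 76]
imul      : [5624]

5624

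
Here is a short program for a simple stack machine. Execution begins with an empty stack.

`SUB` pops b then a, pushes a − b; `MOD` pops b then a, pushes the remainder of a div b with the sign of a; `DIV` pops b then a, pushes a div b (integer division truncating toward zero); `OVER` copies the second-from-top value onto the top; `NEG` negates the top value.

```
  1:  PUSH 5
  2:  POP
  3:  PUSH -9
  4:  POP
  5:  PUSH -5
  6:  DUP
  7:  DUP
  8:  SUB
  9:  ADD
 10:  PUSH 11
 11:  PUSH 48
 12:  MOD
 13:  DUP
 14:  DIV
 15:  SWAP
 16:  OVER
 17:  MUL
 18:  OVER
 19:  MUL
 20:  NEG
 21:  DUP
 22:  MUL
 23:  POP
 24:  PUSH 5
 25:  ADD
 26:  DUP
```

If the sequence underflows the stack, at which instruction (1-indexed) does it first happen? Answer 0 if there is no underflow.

0

PUSH 5   5
POP      (empty)
PUSH -9  -9
POP      (empty)
PUSH -5  -5
DUP      -5 -5
DUP      -5 -5 -5
SUB      -5 0
ADD      -5
PUSH 11  -5 11
PUSH 48  -5 11 48
MOD      -5 11
DUP      -5 11 11
DIV      -5 1
SWAP     1 -5
OVER     1 -5 1
MUL      1 -5
OVER     1 -5 1
MUL      1 -5
NEG      1 5
DUP      1 5 5
MUL      1 25
POP      1
PUSH 5   1 5
ADD      6
DUP      6 6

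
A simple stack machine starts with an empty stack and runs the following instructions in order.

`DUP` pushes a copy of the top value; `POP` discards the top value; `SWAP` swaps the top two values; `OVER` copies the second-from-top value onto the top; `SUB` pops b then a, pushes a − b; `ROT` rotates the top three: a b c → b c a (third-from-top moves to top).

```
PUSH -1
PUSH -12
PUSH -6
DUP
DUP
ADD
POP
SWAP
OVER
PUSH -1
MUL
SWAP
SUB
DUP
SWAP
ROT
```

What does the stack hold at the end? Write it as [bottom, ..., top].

[-1, 18, 18, -6]

PUSH -1  → -1
PUSH -12 → -1 -12
PUSH -6  → -1 -12 -6
DUP      → -1 -12 -6 -6
DUP      → -1 -12 -6 -6 -6
ADD      → -1 -12 -6 -12
POP      → -1 -12 -6
SWAP     → -1 -6 -12
OVER     → -1 -6 -12 -6
PUSH -1  → -1 -6 -12 -6 -1
MUL      → -1 -6 -12 6
SWAP     → -1 -6 6 -12
SUB      → -1 -6 18
DUP      → -1 -6 18 18
SWAP     → -1 -6 18 18
ROT      → -1 18 18 -6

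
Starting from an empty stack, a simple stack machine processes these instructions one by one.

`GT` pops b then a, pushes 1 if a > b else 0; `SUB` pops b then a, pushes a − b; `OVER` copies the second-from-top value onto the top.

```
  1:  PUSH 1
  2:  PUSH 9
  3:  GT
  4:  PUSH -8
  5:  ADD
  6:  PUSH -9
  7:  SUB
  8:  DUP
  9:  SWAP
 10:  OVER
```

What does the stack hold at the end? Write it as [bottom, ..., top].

[1, 1, 1]

PUSH 1  : [1]
PUSH 9  : [1, 9]
GT      : [0]
PUSH -8 : [0, -8]
ADD     : [-8]
PUSH -9 : [-8, -9]
SUB     : [1]
DUP     : [1, 1]
SWAP    : [1, 1]
OVER    : [1, 1, 1]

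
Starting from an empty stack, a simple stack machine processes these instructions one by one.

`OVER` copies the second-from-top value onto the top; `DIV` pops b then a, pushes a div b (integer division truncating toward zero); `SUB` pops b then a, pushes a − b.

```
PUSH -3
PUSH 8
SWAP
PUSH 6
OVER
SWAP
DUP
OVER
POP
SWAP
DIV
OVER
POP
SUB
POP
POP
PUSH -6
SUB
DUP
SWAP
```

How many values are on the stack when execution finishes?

2

PUSH -3 → [-3]
PUSH 8  → [-3, 8]
SWAP    → [8, -3]
PUSH 6  → [8, -3, 6]
OVER    → [8, -3, 6, -3]
SWAP    → [8, -3, -3, 6]
DUP     → [8, -3, -3, 6, 6]
OVER    → [8, -3, -3, 6, 6, 6]
POP     → [8, -3, -3, 6, 6]
SWAP    → [8, -3, -3, 6, 6]
DIV     → [8, -3, -3, 1]
OVER    → [8, -3, -3, 1, -3]
POP     → [8, -3, -3, 1]
SUB     → [8, -3, -4]
POP     → [8, -3]
POP     → [8]
PUSH -6 → [8, -6]
SUB     → [14]
DUP     → [14, 14]
SWAP    → [14, 14]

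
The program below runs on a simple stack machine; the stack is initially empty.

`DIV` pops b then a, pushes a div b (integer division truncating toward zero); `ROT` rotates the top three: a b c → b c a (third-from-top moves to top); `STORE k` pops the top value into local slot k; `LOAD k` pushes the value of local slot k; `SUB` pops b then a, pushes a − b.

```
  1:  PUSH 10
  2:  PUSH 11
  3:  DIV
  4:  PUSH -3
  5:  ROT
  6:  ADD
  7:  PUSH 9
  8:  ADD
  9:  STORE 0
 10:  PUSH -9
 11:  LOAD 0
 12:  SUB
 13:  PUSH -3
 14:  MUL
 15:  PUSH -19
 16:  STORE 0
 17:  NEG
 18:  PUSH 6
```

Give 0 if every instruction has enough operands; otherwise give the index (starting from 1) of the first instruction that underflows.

PUSH 10 → 10
PUSH 11 → 10 11
DIV     → 0
PUSH -3 → 0 -3
ROT  — needs 3 operands, stack has 2 → underflow

5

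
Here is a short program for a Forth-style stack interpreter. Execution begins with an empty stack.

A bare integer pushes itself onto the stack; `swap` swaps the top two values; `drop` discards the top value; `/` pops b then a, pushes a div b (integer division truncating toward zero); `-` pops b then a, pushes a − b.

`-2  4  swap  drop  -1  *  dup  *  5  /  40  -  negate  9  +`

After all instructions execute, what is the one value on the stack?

46

-2     → -2
4      → -2 4
swap   → 4 -2
drop   → 4
-1     → 4 -1
*      → -4
dup    → -4 -4
*      → 16
5      → 16 5
/      → 3
40     → 3 40
-      → -37
negate → 37
9      → 37 9
+      → 46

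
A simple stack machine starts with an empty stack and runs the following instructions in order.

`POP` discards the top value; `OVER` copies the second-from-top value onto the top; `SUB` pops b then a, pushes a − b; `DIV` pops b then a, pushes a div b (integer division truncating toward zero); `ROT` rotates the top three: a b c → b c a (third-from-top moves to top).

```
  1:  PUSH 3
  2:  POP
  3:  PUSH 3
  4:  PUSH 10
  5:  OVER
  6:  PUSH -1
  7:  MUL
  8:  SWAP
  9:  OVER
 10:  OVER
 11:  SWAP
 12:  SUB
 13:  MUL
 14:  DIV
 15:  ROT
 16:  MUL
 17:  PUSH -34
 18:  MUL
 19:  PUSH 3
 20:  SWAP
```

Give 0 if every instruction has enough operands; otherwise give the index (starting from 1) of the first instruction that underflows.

PUSH 3  -> [3]
POP     -> []
PUSH 3  -> [3]
PUSH 10 -> [3, 10]
OVER    -> [3, 10, 3]
PUSH -1 -> [3, 10, 3, -1]
MUL     -> [3, 10, -3]
SWAP    -> [3, -3, 10]
OVER    -> [3, -3, 10, -3]
OVER    -> [3, -3, 10, -3, 10]
SWAP    -> [3, -3, 10, 10, -3]
SUB     -> [3, -3, 10, 13]
MUL     -> [3, -3, 130]
DIV     -> [3, 0]
ROT  — needs 3 operands, stack has 2 → underflow

15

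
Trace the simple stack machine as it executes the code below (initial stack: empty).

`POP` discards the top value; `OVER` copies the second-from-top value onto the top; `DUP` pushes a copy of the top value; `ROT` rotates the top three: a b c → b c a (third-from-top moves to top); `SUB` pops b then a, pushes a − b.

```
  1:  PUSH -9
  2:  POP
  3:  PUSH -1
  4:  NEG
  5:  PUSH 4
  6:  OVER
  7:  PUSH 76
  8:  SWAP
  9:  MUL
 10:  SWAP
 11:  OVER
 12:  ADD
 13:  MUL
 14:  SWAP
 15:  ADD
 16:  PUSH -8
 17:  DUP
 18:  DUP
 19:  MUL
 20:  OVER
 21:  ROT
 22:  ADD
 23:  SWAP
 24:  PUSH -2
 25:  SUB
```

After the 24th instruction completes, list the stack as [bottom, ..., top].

PUSH -9  -9
POP      (empty)
PUSH -1  -1
NEG      1
PUSH 4   1 4
OVER     1 4 1
PUSH 76  1 4 1 76
SWAP     1 4 76 1
MUL      1 4 76
SWAP     1 76 4
OVER     1 76 4 76
ADD      1 76 80
MUL      1 6080
SWAP     6080 1
ADD      6081
PUSH -8  6081 -8
DUP      6081 -8 -8
DUP      6081 -8 -8 -8
MUL      6081 -8 64
OVER     6081 -8 64 -8
ROT      6081 64 -8 -8
ADD      6081 64 -16
SWAP     6081 -16 64
PUSH -2  6081 -16 64 -2

[6081, -16, 64, -2]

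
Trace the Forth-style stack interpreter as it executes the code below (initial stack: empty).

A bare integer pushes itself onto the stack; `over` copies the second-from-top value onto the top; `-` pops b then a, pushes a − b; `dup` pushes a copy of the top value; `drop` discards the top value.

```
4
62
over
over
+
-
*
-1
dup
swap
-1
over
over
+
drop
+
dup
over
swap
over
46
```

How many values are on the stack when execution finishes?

4     4
62    4 62
over  4 62 4
over  4 62 4 62
+     4 62 66
-     4 -4
*     -16
-1    -16 -1
dup   -16 -1 -1
swap  -16 -1 -1
-1    -16 -1 -1 -1
over  -16 -1 -1 -1 -1
over  -16 -1 -1 -1 -1 -1
+     -16 -1 -1 -1 -2
drop  -16 -1 -1 -1
+     -16 -1 -2
dup   -16 -1 -2 -2
over  -16 -1 -2 -2 -2
swap  -16 -1 -2 -2 -2
over  -16 -1 -2 -2 -2 -2
46    -16 -1 -2 -2 -2 -2 46

7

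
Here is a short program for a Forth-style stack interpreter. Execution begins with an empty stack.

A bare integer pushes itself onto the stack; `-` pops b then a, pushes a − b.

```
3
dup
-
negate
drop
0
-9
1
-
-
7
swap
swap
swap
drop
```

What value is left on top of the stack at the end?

3       [3]
dup     [3, 3]
-       [0]
negate  [0]
drop    []
0       [0]
-9      [0, -9]
1       [0, -9, 1]
-       [0, -10]
-       [10]
7       [10, 7]
swap    [7, 10]
swap    [10, 7]
swap    [7, 10]
drop    [7]

7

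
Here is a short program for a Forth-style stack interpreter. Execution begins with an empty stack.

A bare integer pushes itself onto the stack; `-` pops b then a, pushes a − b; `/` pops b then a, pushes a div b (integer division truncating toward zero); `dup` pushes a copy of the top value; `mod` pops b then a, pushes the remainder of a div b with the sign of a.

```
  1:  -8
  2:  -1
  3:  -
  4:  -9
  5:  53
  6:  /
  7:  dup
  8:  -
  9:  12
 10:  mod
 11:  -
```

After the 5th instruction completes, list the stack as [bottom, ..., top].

[-7, -9, 53]

-8 → [-8]
-1 → [-8, -1]
-  → [-7]
-9 → [-7, -9]
53 → [-7, -9, 53]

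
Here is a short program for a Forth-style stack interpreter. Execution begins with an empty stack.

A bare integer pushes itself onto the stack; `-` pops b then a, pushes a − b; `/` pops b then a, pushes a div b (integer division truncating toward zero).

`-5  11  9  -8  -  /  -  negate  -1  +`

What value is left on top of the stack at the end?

-5     → -5
11     → -5 11
9      → -5 11 9
-8     → -5 11 9 -8
-      → -5 11 17
/      → -5 0
-      → -5
negate → 5
-1     → 5 -1
+      → 4

4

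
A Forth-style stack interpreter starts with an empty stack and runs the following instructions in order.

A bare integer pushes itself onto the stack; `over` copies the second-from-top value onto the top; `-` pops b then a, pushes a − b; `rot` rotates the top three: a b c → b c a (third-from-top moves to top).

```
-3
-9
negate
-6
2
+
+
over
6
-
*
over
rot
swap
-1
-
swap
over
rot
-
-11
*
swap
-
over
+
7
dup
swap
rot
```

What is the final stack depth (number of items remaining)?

4

-3      [-3]
-9      [-3, -9]
negate  [-3, 9]
-6      [-3, 9, -6]
2       [-3, 9, -6, 2]
+       [-3, 9, -4]
+       [-3, 5]
over    [-3, 5, -3]
6       [-3, 5, -3, 6]
-       [-3, 5, -9]
*       [-3, -45]
over    [-3, -45, -3]
rot     [-45, -3, -3]
swap    [-45, -3, -3]
-1      [-45, -3, -3, -1]
-       [-45, -3, -2]
swap    [-45, -2, -3]
over    [-45, -2, -3, -2]
rot     [-45, -3, -2, -2]
-       [-45, -3, 0]
-11     [-45, -3, 0, -11]
*       [-45, -3, 0]
swap    [-45, 0, -3]
-       [-45, 3]
over    [-45, 3, -45]
+       [-45, -42]
7       [-45, -42, 7]
dup     [-45, -42, 7, 7]
swap    [-45, -42, 7, 7]
rot     [-45, 7, 7, -42]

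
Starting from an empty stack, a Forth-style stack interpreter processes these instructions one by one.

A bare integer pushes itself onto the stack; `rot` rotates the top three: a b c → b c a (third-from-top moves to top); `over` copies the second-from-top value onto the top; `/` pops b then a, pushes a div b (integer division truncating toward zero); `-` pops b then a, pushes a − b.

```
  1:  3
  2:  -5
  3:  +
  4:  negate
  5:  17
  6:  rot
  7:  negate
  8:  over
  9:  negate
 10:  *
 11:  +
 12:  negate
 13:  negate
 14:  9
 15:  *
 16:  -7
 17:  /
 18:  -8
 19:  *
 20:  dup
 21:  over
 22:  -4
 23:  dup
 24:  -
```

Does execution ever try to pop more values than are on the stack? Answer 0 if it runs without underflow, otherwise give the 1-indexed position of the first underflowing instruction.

6

3      -> 3
-5     -> 3 -5
+      -> -2
negate -> 2
17     -> 2 17
rot  — needs 3 operands, stack has 2 → underflow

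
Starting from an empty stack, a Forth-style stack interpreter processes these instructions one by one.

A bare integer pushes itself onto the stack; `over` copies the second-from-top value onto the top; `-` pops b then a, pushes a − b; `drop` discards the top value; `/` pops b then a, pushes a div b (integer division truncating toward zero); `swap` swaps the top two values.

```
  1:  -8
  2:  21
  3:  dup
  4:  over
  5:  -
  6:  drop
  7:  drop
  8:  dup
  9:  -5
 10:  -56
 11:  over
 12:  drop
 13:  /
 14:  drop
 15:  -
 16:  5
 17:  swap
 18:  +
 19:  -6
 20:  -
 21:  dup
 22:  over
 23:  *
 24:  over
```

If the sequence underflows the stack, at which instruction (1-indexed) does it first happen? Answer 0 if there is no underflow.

0

-8   -> -8
21   -> -8 21
dup  -> -8 21 21
over -> -8 21 21 21
-    -> -8 21 0
drop -> -8 21
drop -> -8
dup  -> -8 -8
-5   -> -8 -8 -5
-56  -> -8 -8 -5 -56
over -> -8 -8 -5 -56 -5
drop -> -8 -8 -5 -56
/    -> -8 -8 0
drop -> -8 -8
-    -> 0
5    -> 0 5
swap -> 5 0
+    -> 5
-6   -> 5 -6
-    -> 11
dup  -> 11 11
over -> 11 11 11
*    -> 11 121
over -> 11 121 11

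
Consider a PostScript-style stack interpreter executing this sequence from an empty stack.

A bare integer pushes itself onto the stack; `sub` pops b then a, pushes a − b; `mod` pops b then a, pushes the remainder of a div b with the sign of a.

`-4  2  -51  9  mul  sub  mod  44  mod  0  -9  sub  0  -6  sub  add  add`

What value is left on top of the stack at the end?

11

-4   -4
2    -4 2
-51  -4 2 -51
9    -4 2 -51 9
mul  -4 2 -459
sub  -4 461
mod  -4
44   -4 44
mod  -4
0    -4 0
-9   -4 0 -9
sub  -4 9
0    -4 9 0
-6   -4 9 0 -6
sub  -4 9 6
add  -4 15
add  11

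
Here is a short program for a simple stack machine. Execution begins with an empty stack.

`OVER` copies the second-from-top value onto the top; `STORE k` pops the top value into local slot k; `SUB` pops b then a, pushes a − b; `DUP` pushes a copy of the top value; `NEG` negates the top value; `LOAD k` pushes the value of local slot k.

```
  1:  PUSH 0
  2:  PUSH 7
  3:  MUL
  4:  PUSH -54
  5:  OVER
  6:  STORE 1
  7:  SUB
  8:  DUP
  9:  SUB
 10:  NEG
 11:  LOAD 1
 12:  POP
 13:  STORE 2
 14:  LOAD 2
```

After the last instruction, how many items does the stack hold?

1

PUSH 0   → 0
PUSH 7   → 0 7
MUL      → 0
PUSH -54 → 0 -54
OVER     → 0 -54 0
STORE 1  → 0 -54
SUB      → 54
DUP      → 54 54
SUB      → 0
NEG      → 0
LOAD 1   → 0 0
POP      → 0
STORE 2  → (empty)
LOAD 2   → 0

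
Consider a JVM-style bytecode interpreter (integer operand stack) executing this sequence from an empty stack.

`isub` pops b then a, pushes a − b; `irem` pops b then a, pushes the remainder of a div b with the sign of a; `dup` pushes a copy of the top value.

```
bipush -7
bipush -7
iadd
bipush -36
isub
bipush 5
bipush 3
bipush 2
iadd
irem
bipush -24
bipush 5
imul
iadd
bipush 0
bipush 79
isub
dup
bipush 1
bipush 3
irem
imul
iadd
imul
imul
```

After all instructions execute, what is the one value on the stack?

417120

bipush -7   -7
bipush -7   -7 -7
iadd        -14
bipush -36  -14 -36
isub        22
bipush 5    22 5
bipush 3    22 5 3
bipush 2    22 5 3 2
iadd        22 5 5
irem        22 0
bipush -24  22 0 -24
bipush 5    22 0 -24 5
imul        22 0 -120
iadd        22 -120
bipush 0    22 -120 0
bipush 79   22 -120 0 79
isub        22 -120 -79
dup         22 -120 -79 -79
bipush 1    22 -120 -79 -79 1
bipush 3    22 -120 -79 -79 1 3
irem        22 -120 -79 -79 1
imul        22 -120 -79 -79
iadd        22 -120 -158
imul        22 18960
imul        417120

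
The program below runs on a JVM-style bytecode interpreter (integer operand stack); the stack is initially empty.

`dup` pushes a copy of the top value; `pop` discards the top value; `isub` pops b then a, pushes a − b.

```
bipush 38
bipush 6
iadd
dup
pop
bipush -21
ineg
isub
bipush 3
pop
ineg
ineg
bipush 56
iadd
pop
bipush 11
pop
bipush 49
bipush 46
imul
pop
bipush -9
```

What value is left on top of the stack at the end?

bipush 38  -> 38
bipush 6   -> 38 6
iadd       -> 44
dup        -> 44 44
pop        -> 44
bipush -21 -> 44 -21
ineg       -> 44 21
isub       -> 23
bipush 3   -> 23 3
pop        -> 23
ineg       -> -23
ineg       -> 23
bipush 56  -> 23 56
iadd       -> 79
pop        -> (empty)
bipush 11  -> 11
pop        -> (empty)
bipush 49  -> 49
bipush 46  -> 49 46
imul       -> 2254
pop        -> (empty)
bipush -9  -> -9

-9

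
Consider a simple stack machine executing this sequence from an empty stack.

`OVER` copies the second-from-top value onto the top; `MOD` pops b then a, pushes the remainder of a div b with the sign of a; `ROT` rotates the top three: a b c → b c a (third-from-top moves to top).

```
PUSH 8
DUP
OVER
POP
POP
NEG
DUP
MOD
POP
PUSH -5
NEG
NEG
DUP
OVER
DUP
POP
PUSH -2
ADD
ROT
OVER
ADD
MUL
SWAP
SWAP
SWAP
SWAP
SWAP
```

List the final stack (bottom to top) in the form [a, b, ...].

PUSH 8   8
DUP      8 8
OVER     8 8 8
POP      8 8
POP      8
NEG      -8
DUP      -8 -8
MOD      0
POP      (empty)
PUSH -5  -5
NEG      5
NEG      -5
DUP      -5 -5
OVER     -5 -5 -5
DUP      -5 -5 -5 -5
POP      -5 -5 -5
PUSH -2  -5 -5 -5 -2
ADD      -5 -5 -7
ROT      -5 -7 -5
OVER     -5 -7 -5 -7
ADD      -5 -7 -12
MUL      -5 84
SWAP     84 -5
SWAP     -5 84
SWAP     84 -5
SWAP     -5 84
SWAP     84 -5

[84, -5]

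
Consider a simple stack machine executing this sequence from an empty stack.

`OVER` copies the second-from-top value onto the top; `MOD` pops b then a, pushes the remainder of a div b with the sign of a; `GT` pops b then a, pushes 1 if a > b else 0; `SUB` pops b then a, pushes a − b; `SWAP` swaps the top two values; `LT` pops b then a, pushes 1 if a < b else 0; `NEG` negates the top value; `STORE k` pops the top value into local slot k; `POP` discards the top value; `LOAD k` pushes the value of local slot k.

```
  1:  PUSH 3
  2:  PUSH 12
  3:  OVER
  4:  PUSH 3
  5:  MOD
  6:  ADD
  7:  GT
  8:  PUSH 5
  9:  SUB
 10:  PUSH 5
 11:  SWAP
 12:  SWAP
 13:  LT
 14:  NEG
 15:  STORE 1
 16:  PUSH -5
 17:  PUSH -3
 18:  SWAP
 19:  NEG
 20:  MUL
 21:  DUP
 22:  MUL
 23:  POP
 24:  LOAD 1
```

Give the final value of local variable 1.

PUSH 3  → 3
PUSH 12 → 3 12
OVER    → 3 12 3
PUSH 3  → 3 12 3 3
MOD     → 3 12 0
ADD     → 3 12
GT      → 0
PUSH 5  → 0 5
SUB     → -5
PUSH 5  → -5 5
SWAP    → 5 -5
SWAP    → -5 5
LT      → 1
NEG     → -1
STORE 1 → (empty)
PUSH -5 → -5
PUSH -3 → -5 -3
SWAP    → -3 -5
NEG     → -3 5
MUL     → -15
DUP     → -15 -15
MUL     → 225
POP     → (empty)
LOAD 1  → -1

-1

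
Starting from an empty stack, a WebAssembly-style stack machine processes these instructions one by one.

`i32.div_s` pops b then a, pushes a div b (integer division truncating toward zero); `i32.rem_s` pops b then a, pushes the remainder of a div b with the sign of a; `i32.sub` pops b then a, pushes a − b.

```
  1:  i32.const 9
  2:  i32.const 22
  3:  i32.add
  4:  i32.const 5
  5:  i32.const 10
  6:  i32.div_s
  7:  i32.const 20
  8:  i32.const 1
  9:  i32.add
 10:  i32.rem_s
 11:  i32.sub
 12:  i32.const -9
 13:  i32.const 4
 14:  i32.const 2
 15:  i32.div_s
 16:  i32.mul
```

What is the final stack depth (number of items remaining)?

2

i32.const 9  -> [9]
i32.const 22 -> [9, 22]
i32.add      -> [31]
i32.const 5  -> [31, 5]
i32.const 10 -> [31, 5, 10]
i32.div_s    -> [31, 0]
i32.const 20 -> [31, 0, 20]
i32.const 1  -> [31, 0, 20, 1]
i32.add      -> [31, 0, 21]
i32.rem_s    -> [31, 0]
i32.sub      -> [31]
i32.const -9 -> [31, -9]
i32.const 4  -> [31, -9, 4]
i32.const 2  -> [31, -9, 4, 2]
i32.div_s    -> [31, -9, 2]
i32.mul      -> [31, -18]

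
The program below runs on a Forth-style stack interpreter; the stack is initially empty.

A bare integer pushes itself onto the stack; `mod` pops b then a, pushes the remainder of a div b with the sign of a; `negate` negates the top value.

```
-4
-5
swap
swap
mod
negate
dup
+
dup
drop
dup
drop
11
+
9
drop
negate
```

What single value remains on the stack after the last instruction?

-19

-4     → -4
-5     → -4 -5
swap   → -5 -4
swap   → -4 -5
mod    → -4
negate → 4
dup    → 4 4
+      → 8
dup    → 8 8
drop   → 8
dup    → 8 8
drop   → 8
11     → 8 11
+      → 19
9      → 19 9
drop   → 19
negate → -19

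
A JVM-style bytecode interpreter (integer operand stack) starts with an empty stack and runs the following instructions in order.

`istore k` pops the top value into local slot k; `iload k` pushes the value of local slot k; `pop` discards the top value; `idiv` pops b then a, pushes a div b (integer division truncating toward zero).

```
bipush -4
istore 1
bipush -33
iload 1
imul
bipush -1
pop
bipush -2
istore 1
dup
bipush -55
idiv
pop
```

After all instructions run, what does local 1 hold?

-2

bipush -4   [-4]
istore 1    []
bipush -33  [-33]
iload 1     [-33, -4]
imul        [132]
bipush -1   [132, -1]
pop         [132]
bipush -2   [132, -2]
istore 1    [132]
dup         [132, 132]
bipush -55  [132, 132, -55]
idiv        [132, -2]
pop         [132]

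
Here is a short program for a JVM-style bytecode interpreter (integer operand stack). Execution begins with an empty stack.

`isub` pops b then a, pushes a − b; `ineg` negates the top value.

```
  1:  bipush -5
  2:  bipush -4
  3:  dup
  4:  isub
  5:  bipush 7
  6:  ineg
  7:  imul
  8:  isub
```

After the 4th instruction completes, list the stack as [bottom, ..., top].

[-5, 0]

bipush -5 : -5
bipush -4 : -5 -4
dup       : -5 -4 -4
isub      : -5 0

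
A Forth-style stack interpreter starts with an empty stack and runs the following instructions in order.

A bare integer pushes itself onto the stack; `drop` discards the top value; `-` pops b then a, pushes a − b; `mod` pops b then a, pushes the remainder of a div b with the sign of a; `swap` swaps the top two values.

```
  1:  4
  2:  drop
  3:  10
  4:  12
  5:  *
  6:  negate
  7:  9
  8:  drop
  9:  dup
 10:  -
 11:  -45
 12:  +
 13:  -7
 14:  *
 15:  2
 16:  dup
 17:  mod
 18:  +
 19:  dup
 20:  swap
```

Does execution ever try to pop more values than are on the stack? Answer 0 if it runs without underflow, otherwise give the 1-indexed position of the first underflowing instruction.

0

4      → [4]
drop   → []
10     → [10]
12     → [10, 12]
*      → [120]
negate → [-120]
9      → [-120, 9]
drop   → [-120]
dup    → [-120, -120]
-      → [0]
-45    → [0, -45]
+      → [-45]
-7     → [-45, -7]
*      → [315]
2      → [315, 2]
dup    → [315, 2, 2]
mod    → [315, 0]
+      → [315]
dup    → [315, 315]
swap   → [315, 315]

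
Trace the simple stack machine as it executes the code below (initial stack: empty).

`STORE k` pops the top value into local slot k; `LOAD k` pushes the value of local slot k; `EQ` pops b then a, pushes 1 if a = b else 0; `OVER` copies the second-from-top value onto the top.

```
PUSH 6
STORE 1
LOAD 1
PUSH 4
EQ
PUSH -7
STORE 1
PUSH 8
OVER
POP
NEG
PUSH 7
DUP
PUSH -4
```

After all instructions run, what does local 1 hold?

-7

PUSH 6   6
STORE 1  (empty)
LOAD 1   6
PUSH 4   6 4
EQ       0
PUSH -7  0 -7
STORE 1  0
PUSH 8   0 8
OVER     0 8 0
POP      0 8
NEG      0 -8
PUSH 7   0 -8 7
DUP      0 -8 7 7
PUSH -4  0 -8 7 7 -4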